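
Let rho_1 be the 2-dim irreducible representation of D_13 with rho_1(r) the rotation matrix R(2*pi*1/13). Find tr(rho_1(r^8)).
chi_{rho_1}(r^8) = 2*cos(2*pi*1*8/13) = -2*cos(3*pi/13)

Justification: rho_1(r^8) is rotation by angle 2*pi*1*8/13, whose trace is 2*cos(2*pi*1*8/13) = -2*cos(3*pi/13).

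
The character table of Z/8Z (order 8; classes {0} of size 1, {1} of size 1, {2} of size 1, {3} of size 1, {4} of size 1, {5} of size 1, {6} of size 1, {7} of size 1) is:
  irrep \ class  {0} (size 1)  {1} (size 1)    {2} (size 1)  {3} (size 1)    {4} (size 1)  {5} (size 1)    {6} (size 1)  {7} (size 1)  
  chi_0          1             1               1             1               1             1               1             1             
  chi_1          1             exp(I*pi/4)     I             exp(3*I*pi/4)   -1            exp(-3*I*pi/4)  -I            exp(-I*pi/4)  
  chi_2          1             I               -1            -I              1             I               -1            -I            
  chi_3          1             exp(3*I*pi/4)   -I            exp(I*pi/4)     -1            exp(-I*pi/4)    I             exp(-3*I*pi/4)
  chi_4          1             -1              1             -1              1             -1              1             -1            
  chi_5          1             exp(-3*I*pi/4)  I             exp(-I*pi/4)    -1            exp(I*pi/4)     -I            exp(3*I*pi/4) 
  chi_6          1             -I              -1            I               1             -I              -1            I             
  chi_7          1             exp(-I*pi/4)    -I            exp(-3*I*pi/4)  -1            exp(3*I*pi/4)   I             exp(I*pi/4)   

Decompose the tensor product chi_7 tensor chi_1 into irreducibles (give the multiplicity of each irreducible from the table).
chi_7 tensor chi_1 = chi_0 (all other irreducibles have multiplicity 0).

Explanation: The character of a tensor product is the pointwise product (chi_7 * chi_1)(C) = chi_7(C) * chi_1(C):
  {0}: (1)*(1), {1}: (exp(-I*pi/4))*(exp(I*pi/4)), {2}: (-I)*(I), {3}: (exp(-3*I*pi/4))*(exp(3*I*pi/4)), {4}: (-1)*(-1), {5}: (exp(3*I*pi/4))*(exp(-3*I*pi/4)), {6}: (I)*(-I), {7}: (exp(I*pi/4))*(exp(-I*pi/4))
so (chi_7 * chi_1) takes values
  {0} -> 1, {1} -> 1, {2} -> 1, {3} -> 1, {4} -> 1, {5} -> 1, {6} -> 1, {7} -> 1.
Now take the inner product of this character with each irreducible chi from the table, <chi_7*chi_1, chi> = (1/8) sum_C |C| (chi_7*chi_1)(C) conj(chi(C)):
  <chi_7*chi_1, chi_0> = (1/8)[1*(1)*conj(1) + 1*(1)*conj(1) + 1*(1)*conj(1) + 1*(1)*conj(1) + 1*(1)*conj(1) + 1*(1)*conj(1) + 1*(1)*conj(1) + 1*(1)*conj(1)]
      = (1/8)[(1) + (1) + (1) + (1) + (1) + (1) + (1) + (1)] = 8/8 = 1
  <chi_7*chi_1, chi_1> = (1/8)[1*(1)*conj(1) + 1*(1)*conj(exp(I*pi/4)) + 1*(1)*conj(I) + 1*(1)*conj(exp(3*I*pi/4)) + 1*(1)*conj(-1) + 1*(1)*conj(exp(-3*I*pi/4)) + 1*(1)*conj(-I) + 1*(1)*conj(exp(-I*pi/4))]
      = (1/8)[(1) + (exp(-I*pi/4)) + (-I) + (exp(-3*I*pi/4)) + (-1) + (exp(3*I*pi/4)) + (I) + (exp(I*pi/4))] = 0/8 = 0
  <chi_7*chi_1, chi_2> = (1/8)[1*(1)*conj(1) + 1*(1)*conj(I) + 1*(1)*conj(-1) + 1*(1)*conj(-I) + 1*(1)*conj(1) + 1*(1)*conj(I) + 1*(1)*conj(-1) + 1*(1)*conj(-I)]
      = (1/8)[(1) + (-I) + (-1) + (I) + (1) + (-I) + (-1) + (I)] = 0/8 = 0
  <chi_7*chi_1, chi_3> = (1/8)[1*(1)*conj(1) + 1*(1)*conj(exp(3*I*pi/4)) + 1*(1)*conj(-I) + 1*(1)*conj(exp(I*pi/4)) + 1*(1)*conj(-1) + 1*(1)*conj(exp(-I*pi/4)) + 1*(1)*conj(I) + 1*(1)*conj(exp(-3*I*pi/4))]
      = (1/8)[(1) + (exp(-3*I*pi/4)) + (I) + (exp(-I*pi/4)) + (-1) + (exp(I*pi/4)) + (-I) + (exp(3*I*pi/4))] = 0/8 = 0
  <chi_7*chi_1, chi_4> = (1/8)[1*(1)*conj(1) + 1*(1)*conj(-1) + 1*(1)*conj(1) + 1*(1)*conj(-1) + 1*(1)*conj(1) + 1*(1)*conj(-1) + 1*(1)*conj(1) + 1*(1)*conj(-1)]
      = (1/8)[(1) + (-1) + (1) + (-1) + (1) + (-1) + (1) + (-1)] = 0/8 = 0
  <chi_7*chi_1, chi_5> = (1/8)[1*(1)*conj(1) + 1*(1)*conj(exp(-3*I*pi/4)) + 1*(1)*conj(I) + 1*(1)*conj(exp(-I*pi/4)) + 1*(1)*conj(-1) + 1*(1)*conj(exp(I*pi/4)) + 1*(1)*conj(-I) + 1*(1)*conj(exp(3*I*pi/4))]
      = (1/8)[(1) + (exp(3*I*pi/4)) + (-I) + (exp(I*pi/4)) + (-1) + (exp(-I*pi/4)) + (I) + (exp(-3*I*pi/4))] = 0/8 = 0
  <chi_7*chi_1, chi_6> = (1/8)[1*(1)*conj(1) + 1*(1)*conj(-I) + 1*(1)*conj(-1) + 1*(1)*conj(I) + 1*(1)*conj(1) + 1*(1)*conj(-I) + 1*(1)*conj(-1) + 1*(1)*conj(I)]
      = (1/8)[(1) + (I) + (-1) + (-I) + (1) + (I) + (-1) + (-I)] = 0/8 = 0
  <chi_7*chi_1, chi_7> = (1/8)[1*(1)*conj(1) + 1*(1)*conj(exp(-I*pi/4)) + 1*(1)*conj(-I) + 1*(1)*conj(exp(-3*I*pi/4)) + 1*(1)*conj(-1) + 1*(1)*conj(exp(3*I*pi/4)) + 1*(1)*conj(I) + 1*(1)*conj(exp(I*pi/4))]
      = (1/8)[(1) + (exp(I*pi/4)) + (I) + (exp(3*I*pi/4)) + (-1) + (exp(-3*I*pi/4)) + (-I) + (exp(-I*pi/4))] = 0/8 = 0
(Exp terms are combined using exp(i*s)*conj(exp(i*t)) = exp(i*(s-t)), and sums of them are collapsed using the identity that for every m > 1 the m distinct m-th roots of unity sum to 0, e.g. 1 + exp(2*I*pi/3) + exp(-2*I*pi/3) = 0.)
Hence the multiplicities are chi_0: 1. Dimension check: dim(chi_7)*dim(chi_1) = 1*1 = 1 and sum (mult * dim) = 1*1 = 1.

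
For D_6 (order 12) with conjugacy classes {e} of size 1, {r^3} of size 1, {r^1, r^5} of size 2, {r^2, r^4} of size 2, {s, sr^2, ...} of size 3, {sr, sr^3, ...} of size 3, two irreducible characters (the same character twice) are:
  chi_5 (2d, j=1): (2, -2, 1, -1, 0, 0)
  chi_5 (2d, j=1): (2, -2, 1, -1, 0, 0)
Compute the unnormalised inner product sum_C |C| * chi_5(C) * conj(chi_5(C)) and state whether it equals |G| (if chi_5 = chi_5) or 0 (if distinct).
Sum = 12 = |G| = 12; so <chi_5, chi_5> = 1 (norm-1 confirms irreducibility).

Proof sketch: Compute term by term over conjugacy classes (|C| * chi_5(C) * conj(chi_5(C))):
  1*(2)*conj(2) + 1*(-2)*conj(-2) + 2*(1)*conj(1) + 2*(-1)*conj(-1) + 3*(0)*conj(0) + 3*(0)*conj(0)
  = (4) + (4) + (2) + (2) + (0) + (0)
  = 12.
Dividing by |G| = 12 gives 12/12 = 1, matching the row-orthogonality relation <chi_5, chi_5> = [chi_5 = chi_5].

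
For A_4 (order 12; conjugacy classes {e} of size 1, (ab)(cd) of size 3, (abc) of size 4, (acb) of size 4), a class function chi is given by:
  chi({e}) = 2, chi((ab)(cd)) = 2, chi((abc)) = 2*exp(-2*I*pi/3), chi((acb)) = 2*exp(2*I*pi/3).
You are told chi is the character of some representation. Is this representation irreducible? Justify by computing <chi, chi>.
Not irreducible (reducible): <chi, chi> = 4 > 1.

Why: <chi, chi> = (1/|G|) sum_C |C| * |chi(C)|^2 = (1/12)[1*|2|^2 + 3*|2|^2 + 4*|2*exp(-2*I*pi/3)|^2 + 4*|2*exp(2*I*pi/3)|^2]
  = (1/12)[(4) + (12) + (16) + (16)] = 48/12 = 4.
(Exp terms are combined using exp(i*s)*conj(exp(i*t)) = exp(i*(s-t)), and sums of them are collapsed using the identity that for every m > 1 the m distinct m-th roots of unity sum to 0, e.g. 1 + exp(2*I*pi/3) + exp(-2*I*pi/3) = 0.)
A character is irreducible iff <chi, chi> = 1, so this representation is reducible.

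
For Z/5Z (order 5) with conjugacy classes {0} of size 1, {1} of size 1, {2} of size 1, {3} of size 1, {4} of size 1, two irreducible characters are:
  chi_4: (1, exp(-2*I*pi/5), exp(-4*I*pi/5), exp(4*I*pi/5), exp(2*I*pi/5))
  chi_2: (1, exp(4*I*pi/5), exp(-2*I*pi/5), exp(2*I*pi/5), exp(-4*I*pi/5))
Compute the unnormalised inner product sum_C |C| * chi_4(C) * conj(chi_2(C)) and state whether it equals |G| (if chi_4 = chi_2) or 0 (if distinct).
Sum = 0; so <chi_4, chi_2> = 0 (distinct irreducibles are orthogonal).

Derivation: Compute term by term over conjugacy classes (|C| * chi_4(C) * conj(chi_2(C))):
  1*(1)*conj(1) + 1*(exp(-2*I*pi/5))*conj(exp(4*I*pi/5)) + 1*(exp(-4*I*pi/5))*conj(exp(-2*I*pi/5)) + 1*(exp(4*I*pi/5))*conj(exp(2*I*pi/5)) + 1*(exp(2*I*pi/5))*conj(exp(-4*I*pi/5))
  = (1) + (exp(4*I*pi/5)) + (exp(-2*I*pi/5)) + (exp(2*I*pi/5)) + (exp(-4*I*pi/5))
  = 0.
(Exp terms are combined using exp(i*s)*conj(exp(i*t)) = exp(i*(s-t)), and sums of them are collapsed using the identity that for every m > 1 the m distinct m-th roots of unity sum to 0, e.g. 1 + exp(2*I*pi/3) + exp(-2*I*pi/3) = 0.)
Dividing by |G| = 5 gives 0/5 = 0, matching the row-orthogonality relation <chi_4, chi_2> = [chi_4 = chi_2].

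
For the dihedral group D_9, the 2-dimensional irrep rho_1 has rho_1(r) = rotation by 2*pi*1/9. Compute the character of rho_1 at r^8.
chi_{rho_1}(r^8) = 2*cos(2*pi*1*8/9) = 2*cos(2*pi/9)

Proof sketch: rho_1(r^8) is rotation by angle 2*pi*1*8/9, whose trace is 2*cos(2*pi*1*8/9) = 2*cos(2*pi/9).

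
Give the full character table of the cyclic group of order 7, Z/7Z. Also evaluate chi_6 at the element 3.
Character table of Z/7Z (irreps indexed chi_0,...,chi_6 with chi_k(m) = zeta_7^(k*m), zeta_7 = exp(2*pi*i/7)):
  irrep \ class  {0} (size 1)  {1} (size 1)    {2} (size 1)    {3} (size 1)    {4} (size 1)    {5} (size 1)    {6} (size 1)  
  chi_0          1             1               1               1               1               1               1             
  chi_1          1             exp(2*I*pi/7)   exp(4*I*pi/7)   exp(6*I*pi/7)   exp(-6*I*pi/7)  exp(-4*I*pi/7)  exp(-2*I*pi/7)
  chi_2          1             exp(4*I*pi/7)   exp(-6*I*pi/7)  exp(-2*I*pi/7)  exp(2*I*pi/7)   exp(6*I*pi/7)   exp(-4*I*pi/7)
  chi_3          1             exp(6*I*pi/7)   exp(-2*I*pi/7)  exp(4*I*pi/7)   exp(-4*I*pi/7)  exp(2*I*pi/7)   exp(-6*I*pi/7)
  chi_4          1             exp(-6*I*pi/7)  exp(2*I*pi/7)   exp(-4*I*pi/7)  exp(4*I*pi/7)   exp(-2*I*pi/7)  exp(6*I*pi/7) 
  chi_5          1             exp(-4*I*pi/7)  exp(6*I*pi/7)   exp(2*I*pi/7)   exp(-2*I*pi/7)  exp(-6*I*pi/7)  exp(4*I*pi/7) 
  chi_6          1             exp(-2*I*pi/7)  exp(-4*I*pi/7)  exp(-6*I*pi/7)  exp(6*I*pi/7)   exp(4*I*pi/7)   exp(2*I*pi/7) 

Spot check: chi_6(3) = zeta_7^(6*3) = zeta_7^18 = exp(-6*I*pi/7).

Details: Z/7Z is abelian, so all 7 irreducible complex representations are 1-dimensional. They are given by chi_k(m) = zeta_7^(k*m) for k = 0,...,6. Row orthogonality: sum_m chi_k(m) conj(chi_l(m)) = 7 * [k = l].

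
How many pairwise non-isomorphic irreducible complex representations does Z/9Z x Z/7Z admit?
63

Details: The number of irreducible complex representations of a finite group equals its number of conjugacy classes. Z/9Z x Z/7Z is abelian of order 63, so every element is its own conjugacy class: 63 classes, so Z/9Z x Z/7Z (order 63) has exactly 63 irreducible complex representations.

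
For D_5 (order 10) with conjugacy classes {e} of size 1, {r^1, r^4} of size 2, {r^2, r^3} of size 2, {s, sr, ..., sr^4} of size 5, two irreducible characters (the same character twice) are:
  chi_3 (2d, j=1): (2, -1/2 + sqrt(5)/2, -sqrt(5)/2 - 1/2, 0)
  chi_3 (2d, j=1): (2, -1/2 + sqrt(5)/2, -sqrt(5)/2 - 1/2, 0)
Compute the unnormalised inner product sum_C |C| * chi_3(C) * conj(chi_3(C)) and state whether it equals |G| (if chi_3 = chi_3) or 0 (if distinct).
Sum = 10 = |G| = 10; so <chi_3, chi_3> = 1 (norm-1 confirms irreducibility).

Argument: Compute term by term over conjugacy classes (|C| * chi_3(C) * conj(chi_3(C))):
  1*(2)*conj(2) + 2*(-1/2 + sqrt(5)/2)*conj(-1/2 + sqrt(5)/2) + 2*(-sqrt(5)/2 - 1/2)*conj(-sqrt(5)/2 - 1/2) + 5*(0)*conj(0)
  = (4) + (3 - sqrt(5)) + (sqrt(5) + 3) + (0)
  = 10.
Dividing by |G| = 10 gives 10/10 = 1, matching the row-orthogonality relation <chi_3, chi_3> = [chi_3 = chi_3].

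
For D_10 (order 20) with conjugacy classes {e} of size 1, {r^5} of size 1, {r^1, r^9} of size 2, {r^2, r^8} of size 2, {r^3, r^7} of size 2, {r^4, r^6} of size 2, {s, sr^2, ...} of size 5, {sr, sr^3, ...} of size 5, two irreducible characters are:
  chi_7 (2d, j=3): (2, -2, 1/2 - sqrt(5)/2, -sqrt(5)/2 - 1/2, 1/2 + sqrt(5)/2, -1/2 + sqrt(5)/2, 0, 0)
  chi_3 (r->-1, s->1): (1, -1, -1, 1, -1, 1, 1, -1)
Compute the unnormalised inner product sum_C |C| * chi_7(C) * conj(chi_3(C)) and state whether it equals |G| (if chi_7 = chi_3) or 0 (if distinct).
Sum = 0; so <chi_7, chi_3> = 0 (distinct irreducibles are orthogonal).

Working: Compute term by term over conjugacy classes (|C| * chi_7(C) * conj(chi_3(C))):
  1*(2)*conj(1) + 1*(-2)*conj(-1) + 2*(1/2 - sqrt(5)/2)*conj(-1) + 2*(-sqrt(5)/2 - 1/2)*conj(1) + 2*(1/2 + sqrt(5)/2)*conj(-1) + 2*(-1/2 + sqrt(5)/2)*conj(1) + 5*(0)*conj(1) + 5*(0)*conj(-1)
  = (2) + (2) + (-1 + sqrt(5)) + (-sqrt(5) - 1) + (-sqrt(5) - 1) + (-1 + sqrt(5)) + (0) + (0)
  = 0.
Dividing by |G| = 20 gives 0/20 = 0, matching the row-orthogonality relation <chi_7, chi_3> = [chi_7 = chi_3].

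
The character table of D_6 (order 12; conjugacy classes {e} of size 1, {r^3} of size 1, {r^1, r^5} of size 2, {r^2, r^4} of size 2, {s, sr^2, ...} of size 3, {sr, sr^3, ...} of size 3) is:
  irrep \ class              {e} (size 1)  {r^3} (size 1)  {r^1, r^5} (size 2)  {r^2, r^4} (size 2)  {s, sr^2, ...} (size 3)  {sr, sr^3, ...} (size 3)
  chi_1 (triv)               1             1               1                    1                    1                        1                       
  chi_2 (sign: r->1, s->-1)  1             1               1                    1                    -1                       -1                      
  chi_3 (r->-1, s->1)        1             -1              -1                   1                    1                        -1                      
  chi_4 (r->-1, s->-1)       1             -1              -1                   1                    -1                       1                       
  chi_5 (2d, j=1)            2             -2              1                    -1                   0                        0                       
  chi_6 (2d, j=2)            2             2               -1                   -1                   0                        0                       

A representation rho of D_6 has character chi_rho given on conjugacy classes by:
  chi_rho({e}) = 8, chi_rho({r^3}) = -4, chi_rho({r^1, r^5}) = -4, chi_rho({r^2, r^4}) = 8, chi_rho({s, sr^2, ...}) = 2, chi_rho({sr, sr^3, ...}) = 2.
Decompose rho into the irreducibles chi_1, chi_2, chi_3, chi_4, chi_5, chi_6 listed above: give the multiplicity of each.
Multiplicities: chi_1: 2, chi_2: 0, chi_3: 3, chi_4: 3, chi_5: 0, chi_6: 0.

Solution. Use <chi_rho, chi> = (1/|G|) sum_C |C| * chi_rho(C) * conj(chi(C)) with |G| = 12 for each irreducible chi in the table:
  <chi_rho, chi_1> = (1/12)[1*(8)*conj(1) + 1*(-4)*conj(1) + 2*(-4)*conj(1) + 2*(8)*conj(1) + 3*(2)*conj(1) + 3*(2)*conj(1)]
      = (1/12)[(8) + (-4) + (-8) + (16) + (6) + (6)] = 24/12 = 2
  <chi_rho, chi_2> = (1/12)[1*(8)*conj(1) + 1*(-4)*conj(1) + 2*(-4)*conj(1) + 2*(8)*conj(1) + 3*(2)*conj(-1) + 3*(2)*conj(-1)]
      = (1/12)[(8) + (-4) + (-8) + (16) + (-6) + (-6)] = 0/12 = 0
  <chi_rho, chi_3> = (1/12)[1*(8)*conj(1) + 1*(-4)*conj(-1) + 2*(-4)*conj(-1) + 2*(8)*conj(1) + 3*(2)*conj(1) + 3*(2)*conj(-1)]
      = (1/12)[(8) + (4) + (8) + (16) + (6) + (-6)] = 36/12 = 3
  <chi_rho, chi_4> = (1/12)[1*(8)*conj(1) + 1*(-4)*conj(-1) + 2*(-4)*conj(-1) + 2*(8)*conj(1) + 3*(2)*conj(-1) + 3*(2)*conj(1)]
      = (1/12)[(8) + (4) + (8) + (16) + (-6) + (6)] = 36/12 = 3
  <chi_rho, chi_5> = (1/12)[1*(8)*conj(2) + 1*(-4)*conj(-2) + 2*(-4)*conj(1) + 2*(8)*conj(-1) + 3*(2)*conj(0) + 3*(2)*conj(0)]
      = (1/12)[(16) + (8) + (-8) + (-16) + (0) + (0)] = 0/12 = 0
  <chi_rho, chi_6> = (1/12)[1*(8)*conj(2) + 1*(-4)*conj(2) + 2*(-4)*conj(-1) + 2*(8)*conj(-1) + 3*(2)*conj(0) + 3*(2)*conj(0)]
      = (1/12)[(16) + (-8) + (8) + (-16) + (0) + (0)] = 0/12 = 0
Dimension check: dim(rho) = sum (mult * dim) = 2*1 + 0*1 + 3*1 + 3*1 + 0*2 + 0*2 = 8 = chi_rho(e) = 8.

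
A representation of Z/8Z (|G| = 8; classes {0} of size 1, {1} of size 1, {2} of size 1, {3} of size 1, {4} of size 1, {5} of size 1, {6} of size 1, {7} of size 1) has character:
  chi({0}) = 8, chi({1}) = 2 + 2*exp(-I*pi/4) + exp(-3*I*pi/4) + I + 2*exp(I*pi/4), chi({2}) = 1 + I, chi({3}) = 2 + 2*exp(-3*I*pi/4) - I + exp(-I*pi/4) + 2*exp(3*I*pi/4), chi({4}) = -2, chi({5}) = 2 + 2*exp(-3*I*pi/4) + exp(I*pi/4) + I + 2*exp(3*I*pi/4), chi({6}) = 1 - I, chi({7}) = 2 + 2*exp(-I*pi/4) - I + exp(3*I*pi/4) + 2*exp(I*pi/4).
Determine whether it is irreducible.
Not irreducible (reducible): <chi, chi> = 14 > 1.

Argument: <chi, chi> = (1/|G|) sum_C |C| * |chi(C)|^2 = (1/8)[1*|8|^2 + 1*|2 + 2*exp(-I*pi/4) + exp(-3*I*pi/4) + I + 2*exp(I*pi/4)|^2 + 1*|1 + I|^2 + 1*|2 + 2*exp(-3*I*pi/4) - I + exp(-I*pi/4) + 2*exp(3*I*pi/4)|^2 + 1*|-2|^2 + 1*|2 + 2*exp(-3*I*pi/4) + exp(I*pi/4) + I + 2*exp(3*I*pi/4)|^2 + 1*|1 - I|^2 + 1*|2 + 2*exp(-I*pi/4) - I + exp(3*I*pi/4) + 2*exp(I*pi/4)|^2]
  = (1/8)[(64) + (10 + 7*exp(-I*pi/4) + 3*exp(-3*I*pi/4) + 2*exp(3*I*pi/4) + 8*exp(I*pi/4)) + (2) + (10 + 8*exp(-3*I*pi/4) + 2*exp(-I*pi/4) + 3*exp(I*pi/4) + 7*exp(3*I*pi/4)) + (4) + (10 + 8*exp(-3*I*pi/4) + 2*exp(-I*pi/4) + 3*exp(I*pi/4) + 7*exp(3*I*pi/4)) + (2) + (10 + 7*exp(-I*pi/4) + 3*exp(-3*I*pi/4) + 2*exp(3*I*pi/4) + 8*exp(I*pi/4))] = 112/8 = 14.
(Exp terms are combined using exp(i*s)*conj(exp(i*t)) = exp(i*(s-t)), and sums of them are collapsed using the identity that for every m > 1 the m distinct m-th roots of unity sum to 0, e.g. 1 + exp(2*I*pi/3) + exp(-2*I*pi/3) = 0.)
A character is irreducible iff <chi, chi> = 1, so this representation is reducible.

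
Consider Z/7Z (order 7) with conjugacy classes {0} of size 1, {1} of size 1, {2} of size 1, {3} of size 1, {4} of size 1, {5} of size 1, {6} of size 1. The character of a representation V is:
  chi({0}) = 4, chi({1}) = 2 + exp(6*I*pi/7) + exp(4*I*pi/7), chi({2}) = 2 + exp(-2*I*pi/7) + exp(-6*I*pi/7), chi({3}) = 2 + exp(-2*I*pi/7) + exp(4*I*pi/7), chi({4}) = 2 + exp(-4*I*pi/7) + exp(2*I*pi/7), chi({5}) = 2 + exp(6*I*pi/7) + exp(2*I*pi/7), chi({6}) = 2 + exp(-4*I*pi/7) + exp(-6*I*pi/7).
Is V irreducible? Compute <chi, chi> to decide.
Not irreducible (reducible): <chi, chi> = 6 > 1.

Justification: <chi, chi> = (1/|G|) sum_C |C| * |chi(C)|^2 = (1/7)[1*|4|^2 + 1*|2 + exp(6*I*pi/7) + exp(4*I*pi/7)|^2 + 1*|2 + exp(-2*I*pi/7) + exp(-6*I*pi/7)|^2 + 1*|2 + exp(-2*I*pi/7) + exp(4*I*pi/7)|^2 + 1*|2 + exp(-4*I*pi/7) + exp(2*I*pi/7)|^2 + 1*|2 + exp(6*I*pi/7) + exp(2*I*pi/7)|^2 + 1*|2 + exp(-4*I*pi/7) + exp(-6*I*pi/7)|^2]
  = (1/7)[(16) + (6 + 2*exp(-4*I*pi/7) + 2*exp(-6*I*pi/7) + exp(-2*I*pi/7) + exp(2*I*pi/7) + 2*exp(6*I*pi/7) + 2*exp(4*I*pi/7)) + (6 + 2*exp(-2*I*pi/7) + exp(-4*I*pi/7) + 2*exp(-6*I*pi/7) + 2*exp(6*I*pi/7) + exp(4*I*pi/7) + 2*exp(2*I*pi/7)) + (6 + 2*exp(-4*I*pi/7) + 2*exp(-2*I*pi/7) + exp(-6*I*pi/7) + exp(6*I*pi/7) + 2*exp(2*I*pi/7) + 2*exp(4*I*pi/7)) + (6 + 2*exp(-4*I*pi/7) + 2*exp(-2*I*pi/7) + exp(-6*I*pi/7) + exp(6*I*pi/7) + 2*exp(2*I*pi/7) + 2*exp(4*I*pi/7)) + (6 + 2*exp(-2*I*pi/7) + exp(-4*I*pi/7) + 2*exp(-6*I*pi/7) + 2*exp(6*I*pi/7) + exp(4*I*pi/7) + 2*exp(2*I*pi/7)) + (6 + 2*exp(-4*I*pi/7) + 2*exp(-6*I*pi/7) + exp(-2*I*pi/7) + exp(2*I*pi/7) + 2*exp(6*I*pi/7) + 2*exp(4*I*pi/7))] = 42/7 = 6.
(Exp terms are combined using exp(i*s)*conj(exp(i*t)) = exp(i*(s-t)), and sums of them are collapsed using the identity that for every m > 1 the m distinct m-th roots of unity sum to 0, e.g. 1 + exp(2*I*pi/3) + exp(-2*I*pi/3) = 0.)
A character is irreducible iff <chi, chi> = 1, so this representation is reducible.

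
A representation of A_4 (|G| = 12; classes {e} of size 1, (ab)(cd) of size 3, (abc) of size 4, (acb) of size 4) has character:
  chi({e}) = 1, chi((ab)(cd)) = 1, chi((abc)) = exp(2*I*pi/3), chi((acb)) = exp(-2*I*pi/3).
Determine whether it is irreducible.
Irreducible: <chi, chi> = 1.

<chi, chi> = (1/|G|) sum_C |C| * |chi(C)|^2 = (1/12)[1*|1|^2 + 3*|1|^2 + 4*|exp(2*I*pi/3)|^2 + 4*|exp(-2*I*pi/3)|^2]
  = (1/12)[(1) + (3) + (4) + (4)] = 12/12 = 1.
(Exp terms are combined using exp(i*s)*conj(exp(i*t)) = exp(i*(s-t)), and sums of them are collapsed using the identity that for every m > 1 the m distinct m-th roots of unity sum to 0, e.g. 1 + exp(2*I*pi/3) + exp(-2*I*pi/3) = 0.)
A character is irreducible iff <chi, chi> = 1, so this representation is irreducible.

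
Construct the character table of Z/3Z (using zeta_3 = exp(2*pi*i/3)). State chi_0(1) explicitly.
Character table of Z/3Z (irreps indexed chi_0,...,chi_2 with chi_k(m) = zeta_3^(k*m), zeta_3 = exp(2*pi*i/3)):
  irrep \ class  {0} (size 1)  {1} (size 1)    {2} (size 1)  
  chi_0          1             1               1             
  chi_1          1             exp(2*I*pi/3)   exp(-2*I*pi/3)
  chi_2          1             exp(-2*I*pi/3)  exp(2*I*pi/3) 

Spot check: chi_0(1) = zeta_3^(0*1) = zeta_3^0 = 1.

Explanation: Z/3Z is abelian, so all 3 irreducible complex representations are 1-dimensional. They are given by chi_k(m) = zeta_3^(k*m) for k = 0,...,2. Row orthogonality: sum_m chi_k(m) conj(chi_l(m)) = 3 * [k = l].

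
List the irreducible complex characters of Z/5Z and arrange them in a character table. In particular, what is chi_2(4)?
Character table of Z/5Z (irreps indexed chi_0,...,chi_4 with chi_k(m) = zeta_5^(k*m), zeta_5 = exp(2*pi*i/5)):
  irrep \ class  {0} (size 1)  {1} (size 1)    {2} (size 1)    {3} (size 1)    {4} (size 1)  
  chi_0          1             1               1               1               1             
  chi_1          1             exp(2*I*pi/5)   exp(4*I*pi/5)   exp(-4*I*pi/5)  exp(-2*I*pi/5)
  chi_2          1             exp(4*I*pi/5)   exp(-2*I*pi/5)  exp(2*I*pi/5)   exp(-4*I*pi/5)
  chi_3          1             exp(-4*I*pi/5)  exp(2*I*pi/5)   exp(-2*I*pi/5)  exp(4*I*pi/5) 
  chi_4          1             exp(-2*I*pi/5)  exp(-4*I*pi/5)  exp(4*I*pi/5)   exp(2*I*pi/5) 

Spot check: chi_2(4) = zeta_5^(2*4) = zeta_5^8 = exp(-4*I*pi/5).

Explanation: Z/5Z is abelian, so all 5 irreducible complex representations are 1-dimensional. They are given by chi_k(m) = zeta_5^(k*m) for k = 0,...,4. Row orthogonality: sum_m chi_k(m) conj(chi_l(m)) = 5 * [k = l].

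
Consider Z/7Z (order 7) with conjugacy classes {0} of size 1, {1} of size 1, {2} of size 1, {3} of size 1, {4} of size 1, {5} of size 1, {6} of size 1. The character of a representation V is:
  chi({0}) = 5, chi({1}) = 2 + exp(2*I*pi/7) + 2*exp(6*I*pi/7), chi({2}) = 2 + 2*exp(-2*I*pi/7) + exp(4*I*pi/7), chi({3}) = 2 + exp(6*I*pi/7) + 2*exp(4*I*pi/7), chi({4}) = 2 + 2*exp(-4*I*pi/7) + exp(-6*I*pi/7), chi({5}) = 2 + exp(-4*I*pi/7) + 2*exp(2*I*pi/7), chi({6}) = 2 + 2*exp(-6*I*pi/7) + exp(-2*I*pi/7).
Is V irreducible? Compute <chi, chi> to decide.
Not irreducible (reducible): <chi, chi> = 9 > 1.

<chi, chi> = (1/|G|) sum_C |C| * |chi(C)|^2 = (1/7)[1*|5|^2 + 1*|2 + exp(2*I*pi/7) + 2*exp(6*I*pi/7)|^2 + 1*|2 + 2*exp(-2*I*pi/7) + exp(4*I*pi/7)|^2 + 1*|2 + exp(6*I*pi/7) + 2*exp(4*I*pi/7)|^2 + 1*|2 + 2*exp(-4*I*pi/7) + exp(-6*I*pi/7)|^2 + 1*|2 + exp(-4*I*pi/7) + 2*exp(2*I*pi/7)|^2 + 1*|2 + 2*exp(-6*I*pi/7) + exp(-2*I*pi/7)|^2]
  = (1/7)[(25) + (9 + 2*exp(-4*I*pi/7) + 4*exp(-6*I*pi/7) + 2*exp(-2*I*pi/7) + 2*exp(2*I*pi/7) + 4*exp(6*I*pi/7) + 2*exp(4*I*pi/7)) + (9 + 4*exp(-2*I*pi/7) + 2*exp(-4*I*pi/7) + 2*exp(-6*I*pi/7) + 2*exp(6*I*pi/7) + 2*exp(4*I*pi/7) + 4*exp(2*I*pi/7)) + (9 + 4*exp(-4*I*pi/7) + 2*exp(-2*I*pi/7) + 2*exp(-6*I*pi/7) + 2*exp(6*I*pi/7) + 2*exp(2*I*pi/7) + 4*exp(4*I*pi/7)) + (9 + 4*exp(-4*I*pi/7) + 2*exp(-2*I*pi/7) + 2*exp(-6*I*pi/7) + 2*exp(6*I*pi/7) + 2*exp(2*I*pi/7) + 4*exp(4*I*pi/7)) + (9 + 4*exp(-2*I*pi/7) + 2*exp(-4*I*pi/7) + 2*exp(-6*I*pi/7) + 2*exp(6*I*pi/7) + 2*exp(4*I*pi/7) + 4*exp(2*I*pi/7)) + (9 + 2*exp(-4*I*pi/7) + 4*exp(-6*I*pi/7) + 2*exp(-2*I*pi/7) + 2*exp(2*I*pi/7) + 4*exp(6*I*pi/7) + 2*exp(4*I*pi/7))] = 63/7 = 9.
(Exp terms are combined using exp(i*s)*conj(exp(i*t)) = exp(i*(s-t)), and sums of them are collapsed using the identity that for every m > 1 the m distinct m-th roots of unity sum to 0, e.g. 1 + exp(2*I*pi/3) + exp(-2*I*pi/3) = 0.)
A character is irreducible iff <chi, chi> = 1, so this representation is reducible.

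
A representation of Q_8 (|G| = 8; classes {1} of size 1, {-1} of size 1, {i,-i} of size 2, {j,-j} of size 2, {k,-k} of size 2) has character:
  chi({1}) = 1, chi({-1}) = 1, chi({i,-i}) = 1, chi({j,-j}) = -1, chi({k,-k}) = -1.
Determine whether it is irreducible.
Irreducible: <chi, chi> = 1.

Derivation: <chi, chi> = (1/|G|) sum_C |C| * |chi(C)|^2 = (1/8)[1*|1|^2 + 1*|1|^2 + 2*|1|^2 + 2*|-1|^2 + 2*|-1|^2]
  = (1/8)[(1) + (1) + (2) + (2) + (2)] = 8/8 = 1.
A character is irreducible iff <chi, chi> = 1, so this representation is irreducible.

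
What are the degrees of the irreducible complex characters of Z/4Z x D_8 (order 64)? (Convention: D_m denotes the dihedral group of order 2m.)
Dimensions: 1, 1, 1, 1, 1, 1, 1, 1, 1, 1, 1, 1, 1, 1, 1, 1, 2, 2, 2, 2, 2, 2, 2, 2, 2, 2, 2, 2

Argument: There are 28 irreducibles (= number of conjugacy classes). Their dimensions d_i satisfy sum d_i^2 = |G| = 64: 1 + 1 + 1 + 1 + 1 + 1 + 1 + 1 + 1 + 1 + 1 + 1 + 1 + 1 + 1 + 1 + 4 + 4 + 4 + 4 + 4 + 4 + 4 + 4 + 4 + 4 + 4 + 4 = 64. (For the product with Z/4Z: each of the 4 1-dim characters of Z/4Z tensors with each irrep of D_8, giving 4 copies of each D_8-dimension.)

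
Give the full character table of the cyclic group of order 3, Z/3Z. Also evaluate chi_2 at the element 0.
Character table of Z/3Z (irreps indexed chi_0,...,chi_2 with chi_k(m) = zeta_3^(k*m), zeta_3 = exp(2*pi*i/3)):
  irrep \ class  {0} (size 1)  {1} (size 1)    {2} (size 1)  
  chi_0          1             1               1             
  chi_1          1             exp(2*I*pi/3)   exp(-2*I*pi/3)
  chi_2          1             exp(-2*I*pi/3)  exp(2*I*pi/3) 

Spot check: chi_2(0) = zeta_3^(2*0) = zeta_3^0 = 1.

Justification: Z/3Z is abelian, so all 3 irreducible complex representations are 1-dimensional. They are given by chi_k(m) = zeta_3^(k*m) for k = 0,...,2. Row orthogonality: sum_m chi_k(m) conj(chi_l(m)) = 3 * [k = l].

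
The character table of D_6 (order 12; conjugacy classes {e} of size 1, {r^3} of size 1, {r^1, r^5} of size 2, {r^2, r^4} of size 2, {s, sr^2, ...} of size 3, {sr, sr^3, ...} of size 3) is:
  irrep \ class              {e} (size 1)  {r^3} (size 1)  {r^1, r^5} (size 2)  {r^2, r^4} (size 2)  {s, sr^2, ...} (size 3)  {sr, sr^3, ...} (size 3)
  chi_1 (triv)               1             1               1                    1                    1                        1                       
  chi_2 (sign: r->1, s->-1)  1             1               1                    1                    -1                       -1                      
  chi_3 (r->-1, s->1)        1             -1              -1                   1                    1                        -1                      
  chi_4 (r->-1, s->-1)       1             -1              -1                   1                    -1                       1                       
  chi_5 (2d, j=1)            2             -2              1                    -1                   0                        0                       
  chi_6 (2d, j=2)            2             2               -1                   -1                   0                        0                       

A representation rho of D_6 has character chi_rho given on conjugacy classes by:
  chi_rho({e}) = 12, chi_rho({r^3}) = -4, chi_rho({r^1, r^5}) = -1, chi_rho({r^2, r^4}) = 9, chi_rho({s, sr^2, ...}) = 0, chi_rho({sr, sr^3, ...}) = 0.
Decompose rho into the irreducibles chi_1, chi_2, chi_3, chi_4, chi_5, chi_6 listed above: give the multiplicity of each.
Multiplicities: chi_1: 2, chi_2: 2, chi_3: 3, chi_4: 3, chi_5: 1, chi_6: 0.

Details: Use <chi_rho, chi> = (1/|G|) sum_C |C| * chi_rho(C) * conj(chi(C)) with |G| = 12 for each irreducible chi in the table:
  <chi_rho, chi_1> = (1/12)[1*(12)*conj(1) + 1*(-4)*conj(1) + 2*(-1)*conj(1) + 2*(9)*conj(1) + 3*(0)*conj(1) + 3*(0)*conj(1)]
      = (1/12)[(12) + (-4) + (-2) + (18) + (0) + (0)] = 24/12 = 2
  <chi_rho, chi_2> = (1/12)[1*(12)*conj(1) + 1*(-4)*conj(1) + 2*(-1)*conj(1) + 2*(9)*conj(1) + 3*(0)*conj(-1) + 3*(0)*conj(-1)]
      = (1/12)[(12) + (-4) + (-2) + (18) + (0) + (0)] = 24/12 = 2
  <chi_rho, chi_3> = (1/12)[1*(12)*conj(1) + 1*(-4)*conj(-1) + 2*(-1)*conj(-1) + 2*(9)*conj(1) + 3*(0)*conj(1) + 3*(0)*conj(-1)]
      = (1/12)[(12) + (4) + (2) + (18) + (0) + (0)] = 36/12 = 3
  <chi_rho, chi_4> = (1/12)[1*(12)*conj(1) + 1*(-4)*conj(-1) + 2*(-1)*conj(-1) + 2*(9)*conj(1) + 3*(0)*conj(-1) + 3*(0)*conj(1)]
      = (1/12)[(12) + (4) + (2) + (18) + (0) + (0)] = 36/12 = 3
  <chi_rho, chi_5> = (1/12)[1*(12)*conj(2) + 1*(-4)*conj(-2) + 2*(-1)*conj(1) + 2*(9)*conj(-1) + 3*(0)*conj(0) + 3*(0)*conj(0)]
      = (1/12)[(24) + (8) + (-2) + (-18) + (0) + (0)] = 12/12 = 1
  <chi_rho, chi_6> = (1/12)[1*(12)*conj(2) + 1*(-4)*conj(2) + 2*(-1)*conj(-1) + 2*(9)*conj(-1) + 3*(0)*conj(0) + 3*(0)*conj(0)]
      = (1/12)[(24) + (-8) + (2) + (-18) + (0) + (0)] = 0/12 = 0
Dimension check: dim(rho) = sum (mult * dim) = 2*1 + 2*1 + 3*1 + 3*1 + 1*2 + 0*2 = 12 = chi_rho(e) = 12.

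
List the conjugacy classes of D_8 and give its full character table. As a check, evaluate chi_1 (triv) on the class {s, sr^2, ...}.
Conjugacy classes: {e} of size 1, {r^4} of size 1, {r^1, r^7} of size 2, {r^2, r^6} of size 2, {r^3, r^5} of size 2, {s, sr^2, ...} of size 4, {sr, sr^3, ...} of size 4.
Character table:
  irrep \ class              {e} (size 1)  {r^4} (size 1)  {r^1, r^7} (size 2)  {r^2, r^6} (size 2)  {r^3, r^5} (size 2)  {s, sr^2, ...} (size 4)  {sr, sr^3, ...} (size 4)
  chi_1 (triv)               1             1               1                    1                    1                    1                        1                       
  chi_2 (sign: r->1, s->-1)  1             1               1                    1                    1                    -1                       -1                      
  chi_3 (r->-1, s->1)        1             1               -1                   1                    -1                   1                        -1                      
  chi_4 (r->-1, s->-1)       1             1               -1                   1                    -1                   -1                       1                       
  chi_5 (2d, j=1)            2             -2              sqrt(2)              0                    -sqrt(2)             0                        0                       
  chi_6 (2d, j=2)            2             2               0                    -2                   0                    0                        0                       
  chi_7 (2d, j=3)            2             -2              -sqrt(2)             0                    sqrt(2)              0                        0                       

Spot check: chi_1 (triv) on {s, sr^2, ...} = 1.

Reasoning: D_8 has order 2*8 = 16 with 7 conjugacy classes, hence 7 irreducibles. Sum of squared dims 1 + 1 + 1 + 1 + 4 + 4 + 4 = 16 = |G|. Linear characters come from the abelianisation; the 2-dimensional irreps have character r^k -> 2*cos(2*pi*j*k/8), reflections -> 0.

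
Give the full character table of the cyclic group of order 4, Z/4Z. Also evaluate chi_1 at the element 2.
Character table of Z/4Z (irreps indexed chi_0,...,chi_3 with chi_k(m) = zeta_4^(k*m), zeta_4 = exp(2*pi*i/4)):
  irrep \ class  {0} (size 1)  {1} (size 1)  {2} (size 1)  {3} (size 1)
  chi_0          1             1             1             1           
  chi_1          1             I             -1            -I          
  chi_2          1             -1            1             -1          
  chi_3          1             -I            -1            I           

Spot check: chi_1(2) = zeta_4^(1*2) = zeta_4^2 = -1.

Details: Z/4Z is abelian, so all 4 irreducible complex representations are 1-dimensional. They are given by chi_k(m) = zeta_4^(k*m) for k = 0,...,3. Row orthogonality: sum_m chi_k(m) conj(chi_l(m)) = 4 * [k = l].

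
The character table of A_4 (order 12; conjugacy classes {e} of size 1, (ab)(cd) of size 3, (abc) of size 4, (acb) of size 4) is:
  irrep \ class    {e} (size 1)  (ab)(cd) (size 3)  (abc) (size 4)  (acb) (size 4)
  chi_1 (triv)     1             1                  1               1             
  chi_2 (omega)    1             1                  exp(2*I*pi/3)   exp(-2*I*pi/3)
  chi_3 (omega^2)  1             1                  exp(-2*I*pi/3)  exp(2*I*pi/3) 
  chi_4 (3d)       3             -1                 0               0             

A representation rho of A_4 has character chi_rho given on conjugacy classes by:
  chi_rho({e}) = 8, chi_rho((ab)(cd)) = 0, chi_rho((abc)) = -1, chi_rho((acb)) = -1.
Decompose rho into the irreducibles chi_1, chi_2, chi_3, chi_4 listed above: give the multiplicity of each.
Multiplicities: chi_1: 0, chi_2: 1, chi_3: 1, chi_4: 2.

Proof sketch: Use <chi_rho, chi> = (1/|G|) sum_C |C| * chi_rho(C) * conj(chi(C)) with |G| = 12 for each irreducible chi in the table:
  <chi_rho, chi_1> = (1/12)[1*(8)*conj(1) + 3*(0)*conj(1) + 4*(-1)*conj(1) + 4*(-1)*conj(1)]
      = (1/12)[(8) + (0) + (-4) + (-4)] = 0/12 = 0
  <chi_rho, chi_2> = (1/12)[1*(8)*conj(1) + 3*(0)*conj(1) + 4*(-1)*conj(exp(2*I*pi/3)) + 4*(-1)*conj(exp(-2*I*pi/3))]
      = (1/12)[(8) + (0) + (4 + 4*exp(2*I*pi/3)) + (4 + 4*exp(-2*I*pi/3))] = 12/12 = 1
  <chi_rho, chi_3> = (1/12)[1*(8)*conj(1) + 3*(0)*conj(1) + 4*(-1)*conj(exp(-2*I*pi/3)) + 4*(-1)*conj(exp(2*I*pi/3))]
      = (1/12)[(8) + (0) + (4 + 4*exp(-2*I*pi/3)) + (4 + 4*exp(2*I*pi/3))] = 12/12 = 1
  <chi_rho, chi_4> = (1/12)[1*(8)*conj(3) + 3*(0)*conj(-1) + 4*(-1)*conj(0) + 4*(-1)*conj(0)]
      = (1/12)[(24) + (0) + (0) + (0)] = 24/12 = 2
(Exp terms are combined using exp(i*s)*conj(exp(i*t)) = exp(i*(s-t)), and sums of them are collapsed using the identity that for every m > 1 the m distinct m-th roots of unity sum to 0, e.g. 1 + exp(2*I*pi/3) + exp(-2*I*pi/3) = 0.)
Dimension check: dim(rho) = sum (mult * dim) = 0*1 + 1*1 + 1*1 + 2*3 = 8 = chi_rho(e) = 8.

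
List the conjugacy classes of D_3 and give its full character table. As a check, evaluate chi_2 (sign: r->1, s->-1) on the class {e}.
Conjugacy classes: {e} of size 1, {r^1, r^2} of size 2, {s, sr, ..., sr^2} of size 3.
Character table:
  irrep \ class              {e} (size 1)  {r^1, r^2} (size 2)  {s, sr, ..., sr^2} (size 3)
  chi_1 (triv)               1             1                    1                          
  chi_2 (sign: r->1, s->-1)  1             1                    -1                         
  chi_3 (2d, j=1)            2             -1                   0                          

Spot check: chi_2 (sign: r->1, s->-1) on {e} = 1.

Proof sketch: D_3 has order 2*3 = 6 with 3 conjugacy classes, hence 3 irreducibles. Sum of squared dims 1 + 1 + 4 = 6 = |G|. Linear characters come from the abelianisation; the 2-dimensional irreps have character r^k -> 2*cos(2*pi*j*k/3), reflections -> 0.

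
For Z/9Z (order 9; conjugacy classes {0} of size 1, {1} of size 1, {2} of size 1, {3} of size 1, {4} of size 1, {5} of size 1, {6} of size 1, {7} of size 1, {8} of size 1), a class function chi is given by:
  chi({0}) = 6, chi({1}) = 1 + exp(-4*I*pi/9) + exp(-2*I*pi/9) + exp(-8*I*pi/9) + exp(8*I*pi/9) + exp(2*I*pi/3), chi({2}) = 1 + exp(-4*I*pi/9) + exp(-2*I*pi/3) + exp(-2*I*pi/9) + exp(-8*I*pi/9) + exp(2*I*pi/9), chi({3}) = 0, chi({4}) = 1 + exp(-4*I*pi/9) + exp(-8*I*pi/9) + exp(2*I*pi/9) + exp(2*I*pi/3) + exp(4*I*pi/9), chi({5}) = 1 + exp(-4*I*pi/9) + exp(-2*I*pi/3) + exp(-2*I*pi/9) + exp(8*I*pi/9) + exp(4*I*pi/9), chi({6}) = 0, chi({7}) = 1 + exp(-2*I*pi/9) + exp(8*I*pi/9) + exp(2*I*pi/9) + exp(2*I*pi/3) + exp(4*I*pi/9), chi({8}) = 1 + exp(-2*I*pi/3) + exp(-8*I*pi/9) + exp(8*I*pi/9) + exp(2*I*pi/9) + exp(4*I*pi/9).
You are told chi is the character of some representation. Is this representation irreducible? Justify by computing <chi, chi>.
Not irreducible (reducible): <chi, chi> = 6 > 1.

Derivation: <chi, chi> = (1/|G|) sum_C |C| * |chi(C)|^2 = (1/9)[1*|6|^2 + 1*|1 + exp(-4*I*pi/9) + exp(-2*I*pi/9) + exp(-8*I*pi/9) + exp(8*I*pi/9) + exp(2*I*pi/3)|^2 + 1*|1 + exp(-4*I*pi/9) + exp(-2*I*pi/3) + exp(-2*I*pi/9) + exp(-8*I*pi/9) + exp(2*I*pi/9)|^2 + 1*|0|^2 + 1*|1 + exp(-4*I*pi/9) + exp(-8*I*pi/9) + exp(2*I*pi/9) + exp(2*I*pi/3) + exp(4*I*pi/9)|^2 + 1*|1 + exp(-4*I*pi/9) + exp(-2*I*pi/3) + exp(-2*I*pi/9) + exp(8*I*pi/9) + exp(4*I*pi/9)|^2 + 1*|0|^2 + 1*|1 + exp(-2*I*pi/9) + exp(8*I*pi/9) + exp(2*I*pi/9) + exp(2*I*pi/3) + exp(4*I*pi/9)|^2 + 1*|1 + exp(-2*I*pi/3) + exp(-8*I*pi/9) + exp(8*I*pi/9) + exp(2*I*pi/9) + exp(4*I*pi/9)|^2]
  = (1/9)[(36) + (6 + 3*exp(-4*I*pi/9) + 3*exp(-2*I*pi/3) + 4*exp(-2*I*pi/9) + 5*exp(-8*I*pi/9) + 5*exp(8*I*pi/9) + 4*exp(2*I*pi/9) + 3*exp(2*I*pi/3) + 3*exp(4*I*pi/9)) + (6 + 4*exp(-4*I*pi/9) + 5*exp(-2*I*pi/9) + 3*exp(-2*I*pi/3) + 3*exp(-8*I*pi/9) + 3*exp(8*I*pi/9) + 3*exp(2*I*pi/3) + 5*exp(2*I*pi/9) + 4*exp(4*I*pi/9)) + (0) + (6 + 5*exp(-4*I*pi/9) + 3*exp(-2*I*pi/3) + 3*exp(-2*I*pi/9) + 4*exp(-8*I*pi/9) + 4*exp(8*I*pi/9) + 3*exp(2*I*pi/9) + 3*exp(2*I*pi/3) + 5*exp(4*I*pi/9)) + (6 + 5*exp(-4*I*pi/9) + 3*exp(-2*I*pi/3) + 3*exp(-2*I*pi/9) + 4*exp(-8*I*pi/9) + 4*exp(8*I*pi/9) + 3*exp(2*I*pi/9) + 3*exp(2*I*pi/3) + 5*exp(4*I*pi/9)) + (0) + (6 + 4*exp(-4*I*pi/9) + 5*exp(-2*I*pi/9) + 3*exp(-2*I*pi/3) + 3*exp(-8*I*pi/9) + 3*exp(8*I*pi/9) + 3*exp(2*I*pi/3) + 5*exp(2*I*pi/9) + 4*exp(4*I*pi/9)) + (6 + 3*exp(-4*I*pi/9) + 3*exp(-2*I*pi/3) + 4*exp(-2*I*pi/9) + 5*exp(-8*I*pi/9) + 5*exp(8*I*pi/9) + 4*exp(2*I*pi/9) + 3*exp(2*I*pi/3) + 3*exp(4*I*pi/9))] = 54/9 = 6.
(Exp terms are combined using exp(i*s)*conj(exp(i*t)) = exp(i*(s-t)), and sums of them are collapsed using the identity that for every m > 1 the m distinct m-th roots of unity sum to 0, e.g. 1 + exp(2*I*pi/3) + exp(-2*I*pi/3) = 0.)
A character is irreducible iff <chi, chi> = 1, so this representation is reducible.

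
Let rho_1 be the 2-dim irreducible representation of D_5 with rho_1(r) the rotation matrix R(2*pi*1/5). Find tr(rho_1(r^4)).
chi_{rho_1}(r^4) = 2*cos(2*pi*1*4/5) = -1/2 + sqrt(5)/2

Explanation: rho_1(r^4) is rotation by angle 2*pi*1*4/5, whose trace is 2*cos(2*pi*1*4/5) = -1/2 + sqrt(5)/2.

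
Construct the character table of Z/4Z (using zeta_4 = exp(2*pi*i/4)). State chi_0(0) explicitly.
Character table of Z/4Z (irreps indexed chi_0,...,chi_3 with chi_k(m) = zeta_4^(k*m), zeta_4 = exp(2*pi*i/4)):
  irrep \ class  {0} (size 1)  {1} (size 1)  {2} (size 1)  {3} (size 1)
  chi_0          1             1             1             1           
  chi_1          1             I             -1            -I          
  chi_2          1             -1            1             -1          
  chi_3          1             -I            -1            I           

Spot check: chi_0(0) = zeta_4^(0*0) = zeta_4^0 = 1.

Working: Z/4Z is abelian, so all 4 irreducible complex representations are 1-dimensional. They are given by chi_k(m) = zeta_4^(k*m) for k = 0,...,3. Row orthogonality: sum_m chi_k(m) conj(chi_l(m)) = 4 * [k = l].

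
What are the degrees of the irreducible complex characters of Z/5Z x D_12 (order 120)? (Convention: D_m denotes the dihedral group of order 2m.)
Dimensions: 1, 1, 1, 1, 1, 1, 1, 1, 1, 1, 1, 1, 1, 1, 1, 1, 1, 1, 1, 1, 2, 2, 2, 2, 2, 2, 2, 2, 2, 2, 2, 2, 2, 2, 2, 2, 2, 2, 2, 2, 2, 2, 2, 2, 2

Argument: There are 45 irreducibles (= number of conjugacy classes). Their dimensions d_i satisfy sum d_i^2 = |G| = 120: 1 + 1 + 1 + 1 + 1 + 1 + 1 + 1 + 1 + 1 + 1 + 1 + 1 + 1 + 1 + 1 + 1 + 1 + 1 + 1 + 4 + 4 + 4 + 4 + 4 + 4 + 4 + 4 + 4 + 4 + 4 + 4 + 4 + 4 + 4 + 4 + 4 + 4 + 4 + 4 + 4 + 4 + 4 + 4 + 4 = 120. (For the product with Z/5Z: each of the 5 1-dim characters of Z/5Z tensors with each irrep of D_12, giving 5 copies of each D_12-dimension.)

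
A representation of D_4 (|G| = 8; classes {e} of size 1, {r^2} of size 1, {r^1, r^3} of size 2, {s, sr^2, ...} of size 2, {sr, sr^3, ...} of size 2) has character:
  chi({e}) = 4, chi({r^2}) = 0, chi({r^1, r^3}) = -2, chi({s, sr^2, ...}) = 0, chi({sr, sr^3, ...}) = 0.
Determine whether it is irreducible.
Not irreducible (reducible): <chi, chi> = 3 > 1.

Working: <chi, chi> = (1/|G|) sum_C |C| * |chi(C)|^2 = (1/8)[1*|4|^2 + 1*|0|^2 + 2*|-2|^2 + 2*|0|^2 + 2*|0|^2]
  = (1/8)[(16) + (0) + (8) + (0) + (0)] = 24/8 = 3.
A character is irreducible iff <chi, chi> = 1, so this representation is reducible.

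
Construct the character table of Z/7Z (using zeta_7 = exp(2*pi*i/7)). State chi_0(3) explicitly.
Character table of Z/7Z (irreps indexed chi_0,...,chi_6 with chi_k(m) = zeta_7^(k*m), zeta_7 = exp(2*pi*i/7)):
  irrep \ class  {0} (size 1)  {1} (size 1)    {2} (size 1)    {3} (size 1)    {4} (size 1)    {5} (size 1)    {6} (size 1)  
  chi_0          1             1               1               1               1               1               1             
  chi_1          1             exp(2*I*pi/7)   exp(4*I*pi/7)   exp(6*I*pi/7)   exp(-6*I*pi/7)  exp(-4*I*pi/7)  exp(-2*I*pi/7)
  chi_2          1             exp(4*I*pi/7)   exp(-6*I*pi/7)  exp(-2*I*pi/7)  exp(2*I*pi/7)   exp(6*I*pi/7)   exp(-4*I*pi/7)
  chi_3          1             exp(6*I*pi/7)   exp(-2*I*pi/7)  exp(4*I*pi/7)   exp(-4*I*pi/7)  exp(2*I*pi/7)   exp(-6*I*pi/7)
  chi_4          1             exp(-6*I*pi/7)  exp(2*I*pi/7)   exp(-4*I*pi/7)  exp(4*I*pi/7)   exp(-2*I*pi/7)  exp(6*I*pi/7) 
  chi_5          1             exp(-4*I*pi/7)  exp(6*I*pi/7)   exp(2*I*pi/7)   exp(-2*I*pi/7)  exp(-6*I*pi/7)  exp(4*I*pi/7) 
  chi_6          1             exp(-2*I*pi/7)  exp(-4*I*pi/7)  exp(-6*I*pi/7)  exp(6*I*pi/7)   exp(4*I*pi/7)   exp(2*I*pi/7) 

Spot check: chi_0(3) = zeta_7^(0*3) = zeta_7^0 = 1.

Justification: Z/7Z is abelian, so all 7 irreducible complex representations are 1-dimensional. They are given by chi_k(m) = zeta_7^(k*m) for k = 0,...,6. Row orthogonality: sum_m chi_k(m) conj(chi_l(m)) = 7 * [k = l].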